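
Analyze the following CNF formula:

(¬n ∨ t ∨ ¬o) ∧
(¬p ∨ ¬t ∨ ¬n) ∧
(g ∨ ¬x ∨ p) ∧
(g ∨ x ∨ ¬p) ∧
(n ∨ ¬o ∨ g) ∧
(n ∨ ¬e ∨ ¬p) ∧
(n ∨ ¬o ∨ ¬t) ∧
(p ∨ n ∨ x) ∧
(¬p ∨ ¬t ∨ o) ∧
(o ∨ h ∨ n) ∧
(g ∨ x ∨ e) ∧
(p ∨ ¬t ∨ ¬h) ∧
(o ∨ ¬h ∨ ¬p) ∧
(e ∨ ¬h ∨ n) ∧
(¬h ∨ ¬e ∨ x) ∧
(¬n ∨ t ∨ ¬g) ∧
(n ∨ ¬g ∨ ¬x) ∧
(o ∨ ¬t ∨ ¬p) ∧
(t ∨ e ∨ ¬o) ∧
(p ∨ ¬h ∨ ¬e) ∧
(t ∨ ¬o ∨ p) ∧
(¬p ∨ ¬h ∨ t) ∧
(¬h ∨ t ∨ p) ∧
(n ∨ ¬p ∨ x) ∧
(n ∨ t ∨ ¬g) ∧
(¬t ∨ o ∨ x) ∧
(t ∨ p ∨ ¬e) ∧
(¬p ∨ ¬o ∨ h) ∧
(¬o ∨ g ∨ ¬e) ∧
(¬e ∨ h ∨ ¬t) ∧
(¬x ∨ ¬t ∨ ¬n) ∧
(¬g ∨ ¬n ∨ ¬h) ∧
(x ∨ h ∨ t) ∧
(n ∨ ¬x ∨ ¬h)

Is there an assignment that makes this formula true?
Yes

Yes, the formula is satisfiable.

One satisfying assignment is: t=True, p=False, g=True, h=False, e=False, x=False, n=True, o=True

Verification: With this assignment, all 34 clauses evaluate to true.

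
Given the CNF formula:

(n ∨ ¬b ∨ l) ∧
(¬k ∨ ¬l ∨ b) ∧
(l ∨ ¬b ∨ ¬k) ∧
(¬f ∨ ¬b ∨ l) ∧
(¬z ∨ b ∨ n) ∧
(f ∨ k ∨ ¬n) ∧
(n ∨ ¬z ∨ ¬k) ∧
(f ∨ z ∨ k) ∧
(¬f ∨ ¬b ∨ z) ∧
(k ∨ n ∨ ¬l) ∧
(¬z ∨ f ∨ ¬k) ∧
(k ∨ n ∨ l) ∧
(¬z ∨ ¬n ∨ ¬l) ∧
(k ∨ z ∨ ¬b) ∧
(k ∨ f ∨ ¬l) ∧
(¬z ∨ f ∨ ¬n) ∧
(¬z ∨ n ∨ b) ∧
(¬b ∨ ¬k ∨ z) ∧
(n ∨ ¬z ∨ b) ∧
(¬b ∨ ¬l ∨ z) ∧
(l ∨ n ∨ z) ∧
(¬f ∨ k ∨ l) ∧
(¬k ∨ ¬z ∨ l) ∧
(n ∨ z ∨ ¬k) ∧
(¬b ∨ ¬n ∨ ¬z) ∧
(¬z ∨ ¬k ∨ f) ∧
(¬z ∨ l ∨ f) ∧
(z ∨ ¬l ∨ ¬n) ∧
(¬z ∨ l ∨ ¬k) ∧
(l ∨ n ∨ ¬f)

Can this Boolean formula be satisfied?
Yes

Yes, the formula is satisfiable.

One satisfying assignment is: k=True, n=True, f=False, b=False, l=False, z=False

Verification: With this assignment, all 30 clauses evaluate to true.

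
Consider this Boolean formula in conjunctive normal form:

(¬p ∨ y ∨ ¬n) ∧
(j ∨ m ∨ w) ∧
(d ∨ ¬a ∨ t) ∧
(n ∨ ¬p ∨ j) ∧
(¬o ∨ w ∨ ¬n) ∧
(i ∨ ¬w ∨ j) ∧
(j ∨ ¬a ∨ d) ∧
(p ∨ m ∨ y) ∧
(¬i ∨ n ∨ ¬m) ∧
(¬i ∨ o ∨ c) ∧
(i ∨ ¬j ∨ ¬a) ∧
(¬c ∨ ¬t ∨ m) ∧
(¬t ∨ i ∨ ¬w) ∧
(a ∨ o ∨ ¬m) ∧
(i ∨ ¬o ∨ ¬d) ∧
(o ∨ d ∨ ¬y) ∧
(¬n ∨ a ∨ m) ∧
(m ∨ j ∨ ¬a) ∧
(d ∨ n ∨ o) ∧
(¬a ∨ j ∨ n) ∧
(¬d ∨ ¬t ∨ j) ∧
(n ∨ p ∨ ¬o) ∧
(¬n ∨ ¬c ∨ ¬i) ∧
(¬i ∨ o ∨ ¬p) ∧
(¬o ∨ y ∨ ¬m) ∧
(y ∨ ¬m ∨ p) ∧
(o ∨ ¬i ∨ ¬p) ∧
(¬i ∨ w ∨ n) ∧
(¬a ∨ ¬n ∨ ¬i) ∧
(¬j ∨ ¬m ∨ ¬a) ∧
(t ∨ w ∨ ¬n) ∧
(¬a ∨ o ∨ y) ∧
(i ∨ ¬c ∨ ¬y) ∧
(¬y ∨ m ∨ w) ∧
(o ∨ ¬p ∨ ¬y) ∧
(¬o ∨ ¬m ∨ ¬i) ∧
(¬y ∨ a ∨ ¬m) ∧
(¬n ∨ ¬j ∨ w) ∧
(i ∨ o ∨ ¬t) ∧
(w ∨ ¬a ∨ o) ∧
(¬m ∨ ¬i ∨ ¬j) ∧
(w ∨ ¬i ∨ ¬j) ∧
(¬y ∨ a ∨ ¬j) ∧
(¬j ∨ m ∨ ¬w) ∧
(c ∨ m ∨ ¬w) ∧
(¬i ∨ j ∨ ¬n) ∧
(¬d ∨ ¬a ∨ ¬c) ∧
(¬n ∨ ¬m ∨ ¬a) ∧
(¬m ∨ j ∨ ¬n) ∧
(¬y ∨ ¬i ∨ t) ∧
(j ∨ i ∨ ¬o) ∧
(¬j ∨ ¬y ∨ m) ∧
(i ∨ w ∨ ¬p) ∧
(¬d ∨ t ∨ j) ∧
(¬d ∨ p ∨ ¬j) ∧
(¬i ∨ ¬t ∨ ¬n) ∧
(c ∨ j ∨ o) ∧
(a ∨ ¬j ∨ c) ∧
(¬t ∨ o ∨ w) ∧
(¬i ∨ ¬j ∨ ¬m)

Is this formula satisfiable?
No

No, the formula is not satisfiable.

No assignment of truth values to the variables can make all 60 clauses true simultaneously.

The formula is UNSAT (unsatisfiable).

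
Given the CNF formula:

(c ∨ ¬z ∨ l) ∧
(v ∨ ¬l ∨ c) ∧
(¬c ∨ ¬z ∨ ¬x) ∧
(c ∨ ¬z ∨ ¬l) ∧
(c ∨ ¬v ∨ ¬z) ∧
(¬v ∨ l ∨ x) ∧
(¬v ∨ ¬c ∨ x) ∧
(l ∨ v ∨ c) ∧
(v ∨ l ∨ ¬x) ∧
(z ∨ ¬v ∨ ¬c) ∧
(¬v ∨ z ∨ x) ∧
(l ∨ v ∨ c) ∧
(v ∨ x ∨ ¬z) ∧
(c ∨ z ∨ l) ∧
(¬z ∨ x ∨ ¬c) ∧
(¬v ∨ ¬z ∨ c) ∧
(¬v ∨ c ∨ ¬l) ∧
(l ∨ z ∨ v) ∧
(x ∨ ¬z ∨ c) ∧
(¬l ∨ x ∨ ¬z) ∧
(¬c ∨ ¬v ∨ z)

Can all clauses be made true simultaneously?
Yes

Yes, the formula is satisfiable.

One satisfying assignment is: l=True, v=False, z=False, c=True, x=True

Verification: With this assignment, all 21 clauses evaluate to true.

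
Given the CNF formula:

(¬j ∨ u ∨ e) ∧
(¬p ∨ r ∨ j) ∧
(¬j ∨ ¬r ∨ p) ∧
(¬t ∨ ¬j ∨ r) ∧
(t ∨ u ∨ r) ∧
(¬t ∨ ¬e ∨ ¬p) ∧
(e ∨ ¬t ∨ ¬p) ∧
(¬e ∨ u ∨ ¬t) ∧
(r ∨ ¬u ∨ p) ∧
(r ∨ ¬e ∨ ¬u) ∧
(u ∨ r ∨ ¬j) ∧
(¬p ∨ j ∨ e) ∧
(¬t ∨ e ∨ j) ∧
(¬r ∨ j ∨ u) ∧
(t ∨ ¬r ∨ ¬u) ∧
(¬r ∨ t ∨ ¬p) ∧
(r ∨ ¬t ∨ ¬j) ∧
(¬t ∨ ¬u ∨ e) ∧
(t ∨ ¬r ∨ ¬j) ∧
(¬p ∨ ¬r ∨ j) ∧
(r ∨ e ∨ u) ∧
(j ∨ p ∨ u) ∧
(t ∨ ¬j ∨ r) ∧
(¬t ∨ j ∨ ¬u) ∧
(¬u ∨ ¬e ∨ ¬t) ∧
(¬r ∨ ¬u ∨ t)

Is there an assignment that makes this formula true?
No

No, the formula is not satisfiable.

No assignment of truth values to the variables can make all 26 clauses true simultaneously.

The formula is UNSAT (unsatisfiable).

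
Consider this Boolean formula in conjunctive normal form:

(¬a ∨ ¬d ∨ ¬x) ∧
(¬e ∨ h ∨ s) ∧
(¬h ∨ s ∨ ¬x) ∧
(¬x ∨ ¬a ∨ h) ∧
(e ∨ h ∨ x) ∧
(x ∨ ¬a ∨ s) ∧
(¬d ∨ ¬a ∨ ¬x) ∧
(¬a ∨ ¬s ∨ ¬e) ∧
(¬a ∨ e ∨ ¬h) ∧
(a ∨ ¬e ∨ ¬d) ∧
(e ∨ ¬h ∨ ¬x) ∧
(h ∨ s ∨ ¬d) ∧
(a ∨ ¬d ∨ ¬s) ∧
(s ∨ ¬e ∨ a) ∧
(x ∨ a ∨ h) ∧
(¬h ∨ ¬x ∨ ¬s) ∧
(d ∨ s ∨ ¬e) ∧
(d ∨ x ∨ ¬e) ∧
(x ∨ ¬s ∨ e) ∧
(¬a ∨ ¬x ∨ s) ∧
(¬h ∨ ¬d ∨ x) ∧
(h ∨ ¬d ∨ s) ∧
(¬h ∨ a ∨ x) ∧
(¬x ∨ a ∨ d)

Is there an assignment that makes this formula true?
No

No, the formula is not satisfiable.

No assignment of truth values to the variables can make all 24 clauses true simultaneously.

The formula is UNSAT (unsatisfiable).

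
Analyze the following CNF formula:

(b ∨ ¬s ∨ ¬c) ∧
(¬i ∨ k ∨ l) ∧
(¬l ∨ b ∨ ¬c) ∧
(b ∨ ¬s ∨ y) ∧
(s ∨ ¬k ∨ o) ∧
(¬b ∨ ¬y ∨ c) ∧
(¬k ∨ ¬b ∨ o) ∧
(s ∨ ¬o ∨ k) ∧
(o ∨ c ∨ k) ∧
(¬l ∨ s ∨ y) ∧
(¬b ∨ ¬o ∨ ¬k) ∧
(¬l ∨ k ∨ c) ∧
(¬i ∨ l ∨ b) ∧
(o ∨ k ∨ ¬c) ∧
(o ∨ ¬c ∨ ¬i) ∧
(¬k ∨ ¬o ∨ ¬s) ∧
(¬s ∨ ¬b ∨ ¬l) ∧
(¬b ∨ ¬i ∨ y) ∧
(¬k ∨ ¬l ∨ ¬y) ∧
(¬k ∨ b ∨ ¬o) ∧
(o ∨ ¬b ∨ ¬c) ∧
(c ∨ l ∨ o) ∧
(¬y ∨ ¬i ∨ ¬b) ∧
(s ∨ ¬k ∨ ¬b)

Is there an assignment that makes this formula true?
Yes

Yes, the formula is satisfiable.

One satisfying assignment is: k=False, b=True, l=False, s=True, c=False, y=False, i=False, o=True

Verification: With this assignment, all 24 clauses evaluate to true.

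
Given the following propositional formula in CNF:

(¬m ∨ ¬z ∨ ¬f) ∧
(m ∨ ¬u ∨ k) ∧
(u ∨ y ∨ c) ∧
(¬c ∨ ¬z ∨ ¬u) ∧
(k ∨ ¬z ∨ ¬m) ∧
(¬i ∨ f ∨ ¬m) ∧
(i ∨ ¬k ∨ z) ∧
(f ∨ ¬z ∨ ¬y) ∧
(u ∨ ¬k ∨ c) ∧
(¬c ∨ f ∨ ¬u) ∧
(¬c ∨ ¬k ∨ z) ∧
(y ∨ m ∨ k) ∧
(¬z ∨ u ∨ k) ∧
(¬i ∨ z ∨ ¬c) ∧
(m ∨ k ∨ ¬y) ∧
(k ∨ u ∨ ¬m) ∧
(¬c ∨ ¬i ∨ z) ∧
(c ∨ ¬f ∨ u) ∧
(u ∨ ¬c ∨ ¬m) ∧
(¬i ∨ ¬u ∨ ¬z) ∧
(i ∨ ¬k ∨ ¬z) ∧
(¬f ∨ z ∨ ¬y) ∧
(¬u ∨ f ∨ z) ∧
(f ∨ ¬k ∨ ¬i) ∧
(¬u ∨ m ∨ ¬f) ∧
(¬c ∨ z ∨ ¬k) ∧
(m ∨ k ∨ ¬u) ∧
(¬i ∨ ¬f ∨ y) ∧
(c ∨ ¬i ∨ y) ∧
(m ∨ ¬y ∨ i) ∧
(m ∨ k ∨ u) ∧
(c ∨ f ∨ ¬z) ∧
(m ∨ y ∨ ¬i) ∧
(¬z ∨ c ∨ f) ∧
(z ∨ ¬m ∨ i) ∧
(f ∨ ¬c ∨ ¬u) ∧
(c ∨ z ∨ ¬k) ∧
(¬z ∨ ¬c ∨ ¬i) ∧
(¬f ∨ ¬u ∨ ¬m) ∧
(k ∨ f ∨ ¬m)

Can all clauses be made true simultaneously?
No

No, the formula is not satisfiable.

No assignment of truth values to the variables can make all 40 clauses true simultaneously.

The formula is UNSAT (unsatisfiable).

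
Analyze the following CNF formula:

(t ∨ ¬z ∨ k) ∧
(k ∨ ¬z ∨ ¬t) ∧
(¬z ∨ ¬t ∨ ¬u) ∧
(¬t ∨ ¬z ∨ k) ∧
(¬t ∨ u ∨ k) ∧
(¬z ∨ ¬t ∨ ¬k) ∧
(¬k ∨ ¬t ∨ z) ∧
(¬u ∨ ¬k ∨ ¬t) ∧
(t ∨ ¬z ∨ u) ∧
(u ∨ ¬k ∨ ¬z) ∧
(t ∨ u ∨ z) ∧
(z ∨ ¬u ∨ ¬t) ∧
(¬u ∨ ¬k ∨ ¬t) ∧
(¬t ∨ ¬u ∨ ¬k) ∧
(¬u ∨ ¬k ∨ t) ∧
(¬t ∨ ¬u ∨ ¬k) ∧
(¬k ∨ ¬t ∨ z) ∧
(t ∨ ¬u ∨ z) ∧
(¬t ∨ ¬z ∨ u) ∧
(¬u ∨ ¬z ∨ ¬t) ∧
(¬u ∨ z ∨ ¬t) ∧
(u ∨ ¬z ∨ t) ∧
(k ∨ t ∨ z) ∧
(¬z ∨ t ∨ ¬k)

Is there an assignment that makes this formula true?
No

No, the formula is not satisfiable.

No assignment of truth values to the variables can make all 24 clauses true simultaneously.

The formula is UNSAT (unsatisfiable).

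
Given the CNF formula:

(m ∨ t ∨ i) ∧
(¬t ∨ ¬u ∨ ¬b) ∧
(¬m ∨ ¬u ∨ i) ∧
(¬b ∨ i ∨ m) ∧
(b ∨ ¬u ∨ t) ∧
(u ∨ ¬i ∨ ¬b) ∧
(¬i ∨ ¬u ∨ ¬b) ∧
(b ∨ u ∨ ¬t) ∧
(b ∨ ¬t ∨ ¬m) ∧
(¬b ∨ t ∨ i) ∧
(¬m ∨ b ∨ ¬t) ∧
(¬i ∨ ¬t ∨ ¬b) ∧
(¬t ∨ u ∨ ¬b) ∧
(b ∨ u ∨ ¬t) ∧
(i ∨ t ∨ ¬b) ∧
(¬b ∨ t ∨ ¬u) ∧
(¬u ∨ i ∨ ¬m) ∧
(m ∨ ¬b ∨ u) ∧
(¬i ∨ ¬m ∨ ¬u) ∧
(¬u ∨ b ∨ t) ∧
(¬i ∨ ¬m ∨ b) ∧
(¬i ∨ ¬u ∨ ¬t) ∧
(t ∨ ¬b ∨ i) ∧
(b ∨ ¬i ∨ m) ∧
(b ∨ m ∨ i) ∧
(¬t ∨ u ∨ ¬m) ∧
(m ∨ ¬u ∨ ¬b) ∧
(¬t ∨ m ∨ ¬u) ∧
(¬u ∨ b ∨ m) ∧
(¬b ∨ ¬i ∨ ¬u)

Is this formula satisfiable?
Yes

Yes, the formula is satisfiable.

One satisfying assignment is: i=False, b=False, m=True, t=False, u=False

Verification: With this assignment, all 30 clauses evaluate to true.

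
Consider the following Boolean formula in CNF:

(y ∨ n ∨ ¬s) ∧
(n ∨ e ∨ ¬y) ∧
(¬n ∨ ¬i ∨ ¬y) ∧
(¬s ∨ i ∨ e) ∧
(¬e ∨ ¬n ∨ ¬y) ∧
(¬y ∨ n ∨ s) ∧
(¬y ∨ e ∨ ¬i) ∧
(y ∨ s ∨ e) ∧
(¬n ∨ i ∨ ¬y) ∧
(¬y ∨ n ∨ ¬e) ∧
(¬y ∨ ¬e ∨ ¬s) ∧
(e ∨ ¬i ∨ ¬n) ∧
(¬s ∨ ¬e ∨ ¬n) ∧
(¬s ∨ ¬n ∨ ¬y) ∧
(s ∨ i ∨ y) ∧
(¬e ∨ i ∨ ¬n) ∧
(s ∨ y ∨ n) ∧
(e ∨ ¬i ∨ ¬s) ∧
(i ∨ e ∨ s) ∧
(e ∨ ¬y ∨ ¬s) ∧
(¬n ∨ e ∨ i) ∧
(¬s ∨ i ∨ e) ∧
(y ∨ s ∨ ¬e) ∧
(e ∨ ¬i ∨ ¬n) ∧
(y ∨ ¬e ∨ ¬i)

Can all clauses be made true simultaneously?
No

No, the formula is not satisfiable.

No assignment of truth values to the variables can make all 25 clauses true simultaneously.

The formula is UNSAT (unsatisfiable).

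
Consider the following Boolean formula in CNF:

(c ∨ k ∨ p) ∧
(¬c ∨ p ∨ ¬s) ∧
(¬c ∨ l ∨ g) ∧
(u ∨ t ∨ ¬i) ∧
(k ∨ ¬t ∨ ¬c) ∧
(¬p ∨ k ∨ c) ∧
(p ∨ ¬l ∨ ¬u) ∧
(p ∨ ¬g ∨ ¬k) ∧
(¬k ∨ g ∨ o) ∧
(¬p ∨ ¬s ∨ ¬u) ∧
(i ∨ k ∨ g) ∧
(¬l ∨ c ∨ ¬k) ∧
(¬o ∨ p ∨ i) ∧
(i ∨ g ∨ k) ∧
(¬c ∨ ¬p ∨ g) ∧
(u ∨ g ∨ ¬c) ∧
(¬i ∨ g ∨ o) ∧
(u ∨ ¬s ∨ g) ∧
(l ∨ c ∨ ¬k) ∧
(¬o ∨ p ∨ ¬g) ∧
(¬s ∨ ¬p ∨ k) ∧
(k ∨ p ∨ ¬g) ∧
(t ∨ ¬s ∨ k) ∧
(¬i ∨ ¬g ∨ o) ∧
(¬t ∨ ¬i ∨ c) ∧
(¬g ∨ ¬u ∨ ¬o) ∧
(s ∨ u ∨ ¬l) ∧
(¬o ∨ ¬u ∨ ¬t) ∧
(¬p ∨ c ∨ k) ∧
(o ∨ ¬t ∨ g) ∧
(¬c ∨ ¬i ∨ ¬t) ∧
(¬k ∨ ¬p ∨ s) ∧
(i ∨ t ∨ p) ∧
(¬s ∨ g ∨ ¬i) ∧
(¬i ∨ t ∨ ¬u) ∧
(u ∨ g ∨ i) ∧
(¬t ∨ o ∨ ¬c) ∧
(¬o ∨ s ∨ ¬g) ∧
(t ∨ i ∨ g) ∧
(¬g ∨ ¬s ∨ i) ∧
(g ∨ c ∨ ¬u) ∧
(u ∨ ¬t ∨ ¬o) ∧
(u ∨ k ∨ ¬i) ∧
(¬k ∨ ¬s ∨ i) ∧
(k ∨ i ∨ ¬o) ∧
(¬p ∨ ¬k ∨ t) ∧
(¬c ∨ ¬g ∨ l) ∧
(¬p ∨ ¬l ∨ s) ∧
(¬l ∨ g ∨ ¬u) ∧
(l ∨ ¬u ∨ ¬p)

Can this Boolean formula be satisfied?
No

No, the formula is not satisfiable.

No assignment of truth values to the variables can make all 50 clauses true simultaneously.

The formula is UNSAT (unsatisfiable).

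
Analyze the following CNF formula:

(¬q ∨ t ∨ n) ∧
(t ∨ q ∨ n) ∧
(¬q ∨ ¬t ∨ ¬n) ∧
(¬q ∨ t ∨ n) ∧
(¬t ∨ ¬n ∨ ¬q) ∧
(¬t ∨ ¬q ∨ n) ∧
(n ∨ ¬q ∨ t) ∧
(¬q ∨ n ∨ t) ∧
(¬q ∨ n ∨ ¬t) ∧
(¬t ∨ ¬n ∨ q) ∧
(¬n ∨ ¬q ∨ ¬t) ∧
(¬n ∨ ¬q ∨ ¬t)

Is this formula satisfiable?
Yes

Yes, the formula is satisfiable.

One satisfying assignment is: q=False, t=False, n=True

Verification: With this assignment, all 12 clauses evaluate to true.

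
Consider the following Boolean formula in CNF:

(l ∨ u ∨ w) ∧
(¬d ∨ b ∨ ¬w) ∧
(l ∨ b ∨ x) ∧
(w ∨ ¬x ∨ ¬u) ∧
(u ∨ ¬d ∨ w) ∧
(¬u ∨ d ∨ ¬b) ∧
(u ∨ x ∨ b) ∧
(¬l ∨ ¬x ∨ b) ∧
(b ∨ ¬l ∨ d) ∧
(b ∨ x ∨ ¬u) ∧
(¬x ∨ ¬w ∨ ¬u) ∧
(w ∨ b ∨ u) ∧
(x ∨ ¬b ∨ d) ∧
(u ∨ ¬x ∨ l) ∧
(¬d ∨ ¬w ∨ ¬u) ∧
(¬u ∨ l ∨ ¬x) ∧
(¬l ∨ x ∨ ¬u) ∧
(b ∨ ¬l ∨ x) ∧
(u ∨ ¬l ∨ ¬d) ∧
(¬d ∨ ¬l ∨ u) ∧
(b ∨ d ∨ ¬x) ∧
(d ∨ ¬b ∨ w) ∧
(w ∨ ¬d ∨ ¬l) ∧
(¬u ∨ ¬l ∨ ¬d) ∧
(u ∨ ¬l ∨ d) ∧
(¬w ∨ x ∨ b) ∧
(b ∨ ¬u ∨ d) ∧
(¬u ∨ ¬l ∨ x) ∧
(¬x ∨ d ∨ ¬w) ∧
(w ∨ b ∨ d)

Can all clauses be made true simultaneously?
Yes

Yes, the formula is satisfiable.

One satisfying assignment is: w=False, l=False, b=True, u=True, x=False, d=True

Verification: With this assignment, all 30 clauses evaluate to true.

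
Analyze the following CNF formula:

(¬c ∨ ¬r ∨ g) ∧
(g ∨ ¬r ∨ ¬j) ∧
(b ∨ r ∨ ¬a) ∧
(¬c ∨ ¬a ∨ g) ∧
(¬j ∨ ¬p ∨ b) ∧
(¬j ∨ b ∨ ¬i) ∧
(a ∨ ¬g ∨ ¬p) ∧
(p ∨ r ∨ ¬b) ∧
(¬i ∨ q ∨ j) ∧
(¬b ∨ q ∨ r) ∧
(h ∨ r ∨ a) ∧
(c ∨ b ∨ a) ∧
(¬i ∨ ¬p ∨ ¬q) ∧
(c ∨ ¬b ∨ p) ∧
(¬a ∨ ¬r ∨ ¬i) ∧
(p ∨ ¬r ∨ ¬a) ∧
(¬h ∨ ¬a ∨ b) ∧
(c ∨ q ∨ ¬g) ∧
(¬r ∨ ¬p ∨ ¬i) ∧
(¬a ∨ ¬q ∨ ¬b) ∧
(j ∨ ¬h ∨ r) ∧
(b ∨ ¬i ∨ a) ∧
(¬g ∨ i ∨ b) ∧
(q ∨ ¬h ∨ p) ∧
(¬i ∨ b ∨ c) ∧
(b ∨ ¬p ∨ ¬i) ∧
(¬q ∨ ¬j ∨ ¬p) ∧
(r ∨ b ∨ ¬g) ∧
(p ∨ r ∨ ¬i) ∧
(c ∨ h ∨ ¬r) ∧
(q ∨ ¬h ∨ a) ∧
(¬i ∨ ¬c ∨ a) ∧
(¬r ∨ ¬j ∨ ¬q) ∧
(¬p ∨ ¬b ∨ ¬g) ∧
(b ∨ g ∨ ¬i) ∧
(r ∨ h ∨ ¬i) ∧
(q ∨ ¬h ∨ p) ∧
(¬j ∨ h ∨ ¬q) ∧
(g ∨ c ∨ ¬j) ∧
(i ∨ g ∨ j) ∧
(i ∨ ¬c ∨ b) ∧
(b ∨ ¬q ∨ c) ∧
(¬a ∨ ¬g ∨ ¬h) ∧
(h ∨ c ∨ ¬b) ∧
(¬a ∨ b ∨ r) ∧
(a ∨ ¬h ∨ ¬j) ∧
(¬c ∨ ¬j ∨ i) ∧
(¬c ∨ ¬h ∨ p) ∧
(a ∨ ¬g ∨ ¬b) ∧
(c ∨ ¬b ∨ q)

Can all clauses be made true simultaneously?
No

No, the formula is not satisfiable.

No assignment of truth values to the variables can make all 50 clauses true simultaneously.

The formula is UNSAT (unsatisfiable).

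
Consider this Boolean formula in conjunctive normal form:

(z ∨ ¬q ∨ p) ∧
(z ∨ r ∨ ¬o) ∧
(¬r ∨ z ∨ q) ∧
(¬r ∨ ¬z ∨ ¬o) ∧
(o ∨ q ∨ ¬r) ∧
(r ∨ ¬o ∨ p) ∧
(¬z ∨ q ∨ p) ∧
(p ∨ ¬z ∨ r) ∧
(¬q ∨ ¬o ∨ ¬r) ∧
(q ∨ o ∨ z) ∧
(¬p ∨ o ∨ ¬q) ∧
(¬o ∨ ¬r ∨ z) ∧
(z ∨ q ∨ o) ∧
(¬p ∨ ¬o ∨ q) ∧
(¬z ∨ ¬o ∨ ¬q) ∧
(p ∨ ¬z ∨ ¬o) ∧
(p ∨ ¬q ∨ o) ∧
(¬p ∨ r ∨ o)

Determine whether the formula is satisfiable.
No

No, the formula is not satisfiable.

No assignment of truth values to the variables can make all 18 clauses true simultaneously.

The formula is UNSAT (unsatisfiable).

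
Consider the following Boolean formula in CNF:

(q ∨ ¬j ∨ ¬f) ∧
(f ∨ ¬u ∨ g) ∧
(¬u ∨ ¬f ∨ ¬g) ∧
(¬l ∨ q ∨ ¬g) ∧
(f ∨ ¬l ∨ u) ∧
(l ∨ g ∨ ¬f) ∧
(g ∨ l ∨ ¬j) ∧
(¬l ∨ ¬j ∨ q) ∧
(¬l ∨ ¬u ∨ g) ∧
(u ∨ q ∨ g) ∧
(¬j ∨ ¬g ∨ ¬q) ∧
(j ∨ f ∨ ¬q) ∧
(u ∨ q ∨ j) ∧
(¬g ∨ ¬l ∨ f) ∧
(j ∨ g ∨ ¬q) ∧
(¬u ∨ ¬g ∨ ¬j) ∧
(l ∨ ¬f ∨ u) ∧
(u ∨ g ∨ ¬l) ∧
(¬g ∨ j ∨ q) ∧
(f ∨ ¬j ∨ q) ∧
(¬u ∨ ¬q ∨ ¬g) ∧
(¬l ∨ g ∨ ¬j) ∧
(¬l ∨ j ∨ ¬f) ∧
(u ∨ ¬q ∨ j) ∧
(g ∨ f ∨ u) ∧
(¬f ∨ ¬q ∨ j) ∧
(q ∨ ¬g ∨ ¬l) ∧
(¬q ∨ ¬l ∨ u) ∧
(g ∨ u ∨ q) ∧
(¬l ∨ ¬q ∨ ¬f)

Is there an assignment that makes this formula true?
No

No, the formula is not satisfiable.

No assignment of truth values to the variables can make all 30 clauses true simultaneously.

The formula is UNSAT (unsatisfiable).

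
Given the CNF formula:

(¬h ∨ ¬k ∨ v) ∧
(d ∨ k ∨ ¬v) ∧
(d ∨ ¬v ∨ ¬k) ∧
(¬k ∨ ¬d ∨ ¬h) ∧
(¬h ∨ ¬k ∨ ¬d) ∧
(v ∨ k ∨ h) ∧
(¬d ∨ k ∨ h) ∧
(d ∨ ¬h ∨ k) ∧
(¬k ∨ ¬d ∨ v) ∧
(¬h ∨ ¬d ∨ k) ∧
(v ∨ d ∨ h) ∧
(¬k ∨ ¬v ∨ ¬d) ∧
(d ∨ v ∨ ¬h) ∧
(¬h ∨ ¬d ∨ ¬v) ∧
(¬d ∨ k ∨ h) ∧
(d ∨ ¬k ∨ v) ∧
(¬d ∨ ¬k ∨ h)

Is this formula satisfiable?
No

No, the formula is not satisfiable.

No assignment of truth values to the variables can make all 17 clauses true simultaneously.

The formula is UNSAT (unsatisfiable).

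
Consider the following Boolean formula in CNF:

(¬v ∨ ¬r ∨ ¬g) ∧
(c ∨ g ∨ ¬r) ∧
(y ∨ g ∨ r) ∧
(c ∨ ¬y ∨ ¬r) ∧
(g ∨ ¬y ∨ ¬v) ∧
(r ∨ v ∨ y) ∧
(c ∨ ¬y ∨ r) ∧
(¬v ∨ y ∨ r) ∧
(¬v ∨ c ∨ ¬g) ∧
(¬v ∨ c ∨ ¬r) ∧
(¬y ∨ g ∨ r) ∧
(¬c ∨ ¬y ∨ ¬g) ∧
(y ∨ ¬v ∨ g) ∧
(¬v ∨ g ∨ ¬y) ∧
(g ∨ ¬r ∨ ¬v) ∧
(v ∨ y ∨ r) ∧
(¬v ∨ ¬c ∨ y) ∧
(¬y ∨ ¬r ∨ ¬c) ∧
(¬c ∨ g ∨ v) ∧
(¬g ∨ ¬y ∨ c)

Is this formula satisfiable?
Yes

Yes, the formula is satisfiable.

One satisfying assignment is: g=True, v=False, c=False, y=False, r=True

Verification: With this assignment, all 20 clauses evaluate to true.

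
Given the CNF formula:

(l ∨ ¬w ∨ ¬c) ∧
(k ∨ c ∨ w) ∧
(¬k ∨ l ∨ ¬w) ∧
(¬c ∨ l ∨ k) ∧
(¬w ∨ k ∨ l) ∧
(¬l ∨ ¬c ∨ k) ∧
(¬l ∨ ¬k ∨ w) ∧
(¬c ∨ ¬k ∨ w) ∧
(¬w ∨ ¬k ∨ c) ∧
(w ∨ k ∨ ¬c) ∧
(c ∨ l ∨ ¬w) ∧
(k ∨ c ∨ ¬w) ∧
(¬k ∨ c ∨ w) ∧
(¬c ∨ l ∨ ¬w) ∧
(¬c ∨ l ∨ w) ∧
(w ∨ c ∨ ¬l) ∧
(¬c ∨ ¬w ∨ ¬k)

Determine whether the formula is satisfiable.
No

No, the formula is not satisfiable.

No assignment of truth values to the variables can make all 17 clauses true simultaneously.

The formula is UNSAT (unsatisfiable).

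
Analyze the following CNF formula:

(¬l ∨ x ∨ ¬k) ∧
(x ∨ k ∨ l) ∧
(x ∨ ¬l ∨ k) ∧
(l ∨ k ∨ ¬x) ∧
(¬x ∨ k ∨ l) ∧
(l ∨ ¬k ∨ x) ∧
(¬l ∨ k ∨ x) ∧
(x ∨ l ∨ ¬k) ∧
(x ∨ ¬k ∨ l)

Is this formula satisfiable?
Yes

Yes, the formula is satisfiable.

One satisfying assignment is: k=True, l=False, x=True

Verification: With this assignment, all 9 clauses evaluate to true.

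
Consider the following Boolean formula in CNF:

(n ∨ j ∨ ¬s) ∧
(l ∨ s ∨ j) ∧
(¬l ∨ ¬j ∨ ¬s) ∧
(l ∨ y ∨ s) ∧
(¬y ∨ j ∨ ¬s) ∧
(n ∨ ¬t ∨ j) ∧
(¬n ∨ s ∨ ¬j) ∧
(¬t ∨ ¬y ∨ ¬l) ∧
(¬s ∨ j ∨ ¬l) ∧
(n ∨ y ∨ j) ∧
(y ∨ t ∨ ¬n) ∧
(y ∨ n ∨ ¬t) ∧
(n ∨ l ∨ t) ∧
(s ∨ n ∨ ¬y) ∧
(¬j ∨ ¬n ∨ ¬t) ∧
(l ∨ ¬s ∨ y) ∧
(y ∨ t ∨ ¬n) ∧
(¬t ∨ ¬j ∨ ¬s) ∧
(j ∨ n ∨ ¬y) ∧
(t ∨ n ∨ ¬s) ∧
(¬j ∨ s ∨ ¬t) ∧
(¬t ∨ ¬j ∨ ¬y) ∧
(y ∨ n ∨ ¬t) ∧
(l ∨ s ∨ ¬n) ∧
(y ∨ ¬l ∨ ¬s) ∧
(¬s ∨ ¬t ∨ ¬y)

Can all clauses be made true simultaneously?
Yes

Yes, the formula is satisfiable.

One satisfying assignment is: t=False, j=True, s=False, l=True, y=False, n=False

Verification: With this assignment, all 26 clauses evaluate to true.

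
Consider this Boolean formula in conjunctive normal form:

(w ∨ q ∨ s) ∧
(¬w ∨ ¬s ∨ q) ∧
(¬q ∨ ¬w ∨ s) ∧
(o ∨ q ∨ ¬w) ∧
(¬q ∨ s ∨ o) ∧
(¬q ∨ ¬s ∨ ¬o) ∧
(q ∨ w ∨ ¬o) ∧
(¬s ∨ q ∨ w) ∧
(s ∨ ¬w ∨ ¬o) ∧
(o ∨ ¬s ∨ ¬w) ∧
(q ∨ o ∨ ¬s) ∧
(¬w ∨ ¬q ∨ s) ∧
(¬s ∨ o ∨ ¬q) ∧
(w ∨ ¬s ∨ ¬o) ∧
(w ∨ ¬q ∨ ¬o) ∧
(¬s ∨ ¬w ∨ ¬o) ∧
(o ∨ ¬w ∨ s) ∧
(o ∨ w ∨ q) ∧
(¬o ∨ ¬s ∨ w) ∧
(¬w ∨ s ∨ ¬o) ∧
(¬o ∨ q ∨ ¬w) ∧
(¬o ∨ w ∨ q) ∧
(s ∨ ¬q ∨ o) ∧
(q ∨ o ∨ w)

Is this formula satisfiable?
No

No, the formula is not satisfiable.

No assignment of truth values to the variables can make all 24 clauses true simultaneously.

The formula is UNSAT (unsatisfiable).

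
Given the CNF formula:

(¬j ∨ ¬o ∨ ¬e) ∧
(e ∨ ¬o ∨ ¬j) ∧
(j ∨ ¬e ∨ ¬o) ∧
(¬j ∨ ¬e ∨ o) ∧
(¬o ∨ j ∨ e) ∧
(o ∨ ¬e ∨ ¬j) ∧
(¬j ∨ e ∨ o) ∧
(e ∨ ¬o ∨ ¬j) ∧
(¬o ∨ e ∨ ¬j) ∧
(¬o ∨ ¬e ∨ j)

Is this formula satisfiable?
Yes

Yes, the formula is satisfiable.

One satisfying assignment is: e=False, j=False, o=False

Verification: With this assignment, all 10 clauses evaluate to true.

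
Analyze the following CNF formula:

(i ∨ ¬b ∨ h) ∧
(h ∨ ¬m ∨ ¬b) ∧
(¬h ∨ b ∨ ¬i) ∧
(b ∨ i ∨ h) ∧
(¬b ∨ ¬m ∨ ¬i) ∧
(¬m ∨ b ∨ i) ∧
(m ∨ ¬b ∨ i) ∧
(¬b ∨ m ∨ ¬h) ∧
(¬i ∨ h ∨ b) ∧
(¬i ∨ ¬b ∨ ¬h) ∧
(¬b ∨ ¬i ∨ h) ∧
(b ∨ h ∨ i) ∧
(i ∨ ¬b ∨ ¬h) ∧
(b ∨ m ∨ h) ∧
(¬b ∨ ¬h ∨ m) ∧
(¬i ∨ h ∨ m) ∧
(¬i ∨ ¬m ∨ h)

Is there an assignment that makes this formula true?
Yes

Yes, the formula is satisfiable.

One satisfying assignment is: i=False, b=False, h=True, m=False

Verification: With this assignment, all 17 clauses evaluate to true.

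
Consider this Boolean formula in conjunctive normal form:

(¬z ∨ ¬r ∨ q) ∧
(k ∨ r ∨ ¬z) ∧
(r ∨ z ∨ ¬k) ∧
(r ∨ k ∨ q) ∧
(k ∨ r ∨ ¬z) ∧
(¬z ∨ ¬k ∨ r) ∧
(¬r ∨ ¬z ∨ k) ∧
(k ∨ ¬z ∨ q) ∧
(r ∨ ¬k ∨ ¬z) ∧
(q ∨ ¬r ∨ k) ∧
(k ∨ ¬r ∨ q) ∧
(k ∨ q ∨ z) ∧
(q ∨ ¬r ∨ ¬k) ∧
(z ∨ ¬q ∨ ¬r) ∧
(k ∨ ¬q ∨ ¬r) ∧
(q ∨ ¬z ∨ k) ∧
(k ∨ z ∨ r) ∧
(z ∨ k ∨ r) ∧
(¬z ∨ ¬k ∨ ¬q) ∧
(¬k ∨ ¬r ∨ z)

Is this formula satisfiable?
No

No, the formula is not satisfiable.

No assignment of truth values to the variables can make all 20 clauses true simultaneously.

The formula is UNSAT (unsatisfiable).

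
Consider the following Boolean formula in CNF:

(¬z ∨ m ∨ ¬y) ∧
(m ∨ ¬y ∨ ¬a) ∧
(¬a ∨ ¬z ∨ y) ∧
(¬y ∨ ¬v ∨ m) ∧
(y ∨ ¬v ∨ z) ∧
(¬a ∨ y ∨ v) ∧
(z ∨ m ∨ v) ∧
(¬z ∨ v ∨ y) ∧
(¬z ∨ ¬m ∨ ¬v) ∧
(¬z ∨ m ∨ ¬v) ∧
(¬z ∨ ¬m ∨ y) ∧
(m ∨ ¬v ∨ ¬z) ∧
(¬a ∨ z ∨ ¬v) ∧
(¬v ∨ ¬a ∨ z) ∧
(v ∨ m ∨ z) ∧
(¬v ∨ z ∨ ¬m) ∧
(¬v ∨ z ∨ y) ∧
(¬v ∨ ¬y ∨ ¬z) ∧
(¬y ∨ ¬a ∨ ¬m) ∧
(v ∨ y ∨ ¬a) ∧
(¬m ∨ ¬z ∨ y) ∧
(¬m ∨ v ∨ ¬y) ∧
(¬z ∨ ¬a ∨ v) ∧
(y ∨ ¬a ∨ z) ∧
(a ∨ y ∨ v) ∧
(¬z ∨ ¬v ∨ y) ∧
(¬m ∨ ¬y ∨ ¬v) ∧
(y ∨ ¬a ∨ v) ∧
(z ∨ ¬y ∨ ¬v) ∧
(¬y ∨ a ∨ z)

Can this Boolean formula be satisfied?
No

No, the formula is not satisfiable.

No assignment of truth values to the variables can make all 30 clauses true simultaneously.

The formula is UNSAT (unsatisfiable).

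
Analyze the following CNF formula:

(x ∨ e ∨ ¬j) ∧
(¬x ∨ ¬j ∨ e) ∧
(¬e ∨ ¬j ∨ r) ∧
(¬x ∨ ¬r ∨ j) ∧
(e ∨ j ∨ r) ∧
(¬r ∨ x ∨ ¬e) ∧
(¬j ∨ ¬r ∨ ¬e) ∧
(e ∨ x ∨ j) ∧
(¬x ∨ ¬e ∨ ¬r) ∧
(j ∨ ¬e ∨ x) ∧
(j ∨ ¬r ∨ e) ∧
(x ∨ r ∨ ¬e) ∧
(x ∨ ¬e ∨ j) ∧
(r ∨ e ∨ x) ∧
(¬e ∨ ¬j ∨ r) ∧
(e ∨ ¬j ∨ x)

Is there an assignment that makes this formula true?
Yes

Yes, the formula is satisfiable.

One satisfying assignment is: j=False, e=True, r=False, x=True

Verification: With this assignment, all 16 clauses evaluate to true.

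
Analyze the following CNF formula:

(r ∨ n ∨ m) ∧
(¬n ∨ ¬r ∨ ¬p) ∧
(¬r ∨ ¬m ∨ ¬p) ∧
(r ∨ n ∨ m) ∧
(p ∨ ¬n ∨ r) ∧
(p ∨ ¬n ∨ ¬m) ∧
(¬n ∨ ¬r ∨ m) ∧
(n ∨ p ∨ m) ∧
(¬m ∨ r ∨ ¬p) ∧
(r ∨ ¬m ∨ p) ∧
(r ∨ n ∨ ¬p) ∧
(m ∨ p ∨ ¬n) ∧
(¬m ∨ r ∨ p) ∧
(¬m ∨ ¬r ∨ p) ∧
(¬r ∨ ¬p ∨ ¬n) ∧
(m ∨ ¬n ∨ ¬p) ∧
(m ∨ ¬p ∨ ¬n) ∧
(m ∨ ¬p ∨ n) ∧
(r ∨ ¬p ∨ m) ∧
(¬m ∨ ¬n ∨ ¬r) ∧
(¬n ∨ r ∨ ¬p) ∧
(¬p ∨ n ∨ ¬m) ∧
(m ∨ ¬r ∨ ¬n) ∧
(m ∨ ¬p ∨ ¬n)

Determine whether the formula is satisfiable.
No

No, the formula is not satisfiable.

No assignment of truth values to the variables can make all 24 clauses true simultaneously.

The formula is UNSAT (unsatisfiable).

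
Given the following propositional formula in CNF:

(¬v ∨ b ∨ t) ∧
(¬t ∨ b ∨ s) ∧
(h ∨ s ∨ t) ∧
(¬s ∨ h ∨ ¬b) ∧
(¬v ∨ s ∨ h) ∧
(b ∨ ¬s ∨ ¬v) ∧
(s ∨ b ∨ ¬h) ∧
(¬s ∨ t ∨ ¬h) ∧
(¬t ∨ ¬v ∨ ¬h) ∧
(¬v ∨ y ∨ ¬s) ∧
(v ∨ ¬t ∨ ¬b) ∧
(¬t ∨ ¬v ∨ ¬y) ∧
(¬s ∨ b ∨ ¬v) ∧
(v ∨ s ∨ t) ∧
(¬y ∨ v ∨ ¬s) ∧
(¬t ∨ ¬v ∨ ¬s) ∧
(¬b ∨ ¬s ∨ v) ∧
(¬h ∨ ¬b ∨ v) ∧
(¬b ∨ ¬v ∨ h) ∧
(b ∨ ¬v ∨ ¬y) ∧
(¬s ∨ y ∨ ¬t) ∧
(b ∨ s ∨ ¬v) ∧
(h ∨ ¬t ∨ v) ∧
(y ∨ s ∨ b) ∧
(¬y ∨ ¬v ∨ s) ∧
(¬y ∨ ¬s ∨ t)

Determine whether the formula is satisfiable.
Yes

Yes, the formula is satisfiable.

One satisfying assignment is: s=True, y=False, v=False, b=False, t=False, h=False

Verification: With this assignment, all 26 clauses evaluate to true.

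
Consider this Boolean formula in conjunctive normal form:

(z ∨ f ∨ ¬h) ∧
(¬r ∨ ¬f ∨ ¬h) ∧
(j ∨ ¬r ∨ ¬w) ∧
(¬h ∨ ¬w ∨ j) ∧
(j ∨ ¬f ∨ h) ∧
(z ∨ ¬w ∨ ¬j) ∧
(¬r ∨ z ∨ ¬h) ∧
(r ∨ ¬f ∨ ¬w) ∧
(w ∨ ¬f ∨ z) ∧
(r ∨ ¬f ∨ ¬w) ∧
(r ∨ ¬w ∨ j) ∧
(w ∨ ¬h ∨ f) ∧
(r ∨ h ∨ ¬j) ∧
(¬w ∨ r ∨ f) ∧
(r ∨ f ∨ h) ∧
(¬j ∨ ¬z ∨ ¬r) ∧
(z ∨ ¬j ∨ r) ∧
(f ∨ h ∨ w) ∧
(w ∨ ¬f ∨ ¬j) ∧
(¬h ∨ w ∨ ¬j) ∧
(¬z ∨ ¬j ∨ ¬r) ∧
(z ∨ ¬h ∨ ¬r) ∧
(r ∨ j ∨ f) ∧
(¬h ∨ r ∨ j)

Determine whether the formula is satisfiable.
No

No, the formula is not satisfiable.

No assignment of truth values to the variables can make all 24 clauses true simultaneously.

The formula is UNSAT (unsatisfiable).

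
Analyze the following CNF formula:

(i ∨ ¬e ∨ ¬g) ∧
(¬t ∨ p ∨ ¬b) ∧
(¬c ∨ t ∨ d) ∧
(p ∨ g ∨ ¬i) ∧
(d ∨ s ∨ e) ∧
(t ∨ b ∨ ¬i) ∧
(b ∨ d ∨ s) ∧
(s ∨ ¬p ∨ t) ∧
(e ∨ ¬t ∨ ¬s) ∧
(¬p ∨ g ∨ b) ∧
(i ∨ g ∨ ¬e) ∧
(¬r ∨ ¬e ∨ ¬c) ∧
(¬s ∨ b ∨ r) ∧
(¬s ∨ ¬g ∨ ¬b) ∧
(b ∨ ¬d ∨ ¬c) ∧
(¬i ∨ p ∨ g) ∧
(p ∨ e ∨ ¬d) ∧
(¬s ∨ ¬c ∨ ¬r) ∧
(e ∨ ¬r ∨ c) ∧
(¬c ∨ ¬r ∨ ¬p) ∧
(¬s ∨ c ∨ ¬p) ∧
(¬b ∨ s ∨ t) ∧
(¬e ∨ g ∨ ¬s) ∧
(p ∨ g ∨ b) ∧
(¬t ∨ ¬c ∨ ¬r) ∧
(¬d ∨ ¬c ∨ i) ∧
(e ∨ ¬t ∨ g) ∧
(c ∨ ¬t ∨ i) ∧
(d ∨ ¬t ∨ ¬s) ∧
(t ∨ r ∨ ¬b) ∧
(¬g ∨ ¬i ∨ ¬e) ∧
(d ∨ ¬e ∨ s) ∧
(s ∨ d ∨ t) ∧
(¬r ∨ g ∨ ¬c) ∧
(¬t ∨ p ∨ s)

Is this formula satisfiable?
Yes

Yes, the formula is satisfiable.

One satisfying assignment is: g=True, b=True, c=False, s=False, d=True, r=False, e=False, t=True, i=True, p=True

Verification: With this assignment, all 35 clauses evaluate to true.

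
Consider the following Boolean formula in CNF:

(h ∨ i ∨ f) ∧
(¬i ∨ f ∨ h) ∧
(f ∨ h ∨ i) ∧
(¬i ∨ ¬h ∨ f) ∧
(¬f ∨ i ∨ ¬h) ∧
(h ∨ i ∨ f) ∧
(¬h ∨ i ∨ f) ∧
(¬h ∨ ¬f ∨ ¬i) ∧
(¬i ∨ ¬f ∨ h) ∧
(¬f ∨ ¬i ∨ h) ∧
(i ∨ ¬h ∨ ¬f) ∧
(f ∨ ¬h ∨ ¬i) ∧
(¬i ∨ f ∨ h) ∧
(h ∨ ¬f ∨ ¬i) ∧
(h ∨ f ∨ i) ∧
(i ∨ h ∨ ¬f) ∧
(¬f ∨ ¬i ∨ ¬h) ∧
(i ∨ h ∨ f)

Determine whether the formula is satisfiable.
No

No, the formula is not satisfiable.

No assignment of truth values to the variables can make all 18 clauses true simultaneously.

The formula is UNSAT (unsatisfiable).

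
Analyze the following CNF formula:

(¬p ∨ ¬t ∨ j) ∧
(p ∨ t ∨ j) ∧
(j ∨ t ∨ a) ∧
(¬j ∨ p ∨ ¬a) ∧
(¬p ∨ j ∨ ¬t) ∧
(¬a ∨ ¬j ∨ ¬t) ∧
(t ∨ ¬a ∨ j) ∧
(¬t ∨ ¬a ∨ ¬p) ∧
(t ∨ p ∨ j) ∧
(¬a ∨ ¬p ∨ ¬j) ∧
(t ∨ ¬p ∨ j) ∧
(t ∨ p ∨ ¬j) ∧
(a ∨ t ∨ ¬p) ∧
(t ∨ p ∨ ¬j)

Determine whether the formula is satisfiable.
Yes

Yes, the formula is satisfiable.

One satisfying assignment is: j=False, t=True, p=False, a=False

Verification: With this assignment, all 14 clauses evaluate to true.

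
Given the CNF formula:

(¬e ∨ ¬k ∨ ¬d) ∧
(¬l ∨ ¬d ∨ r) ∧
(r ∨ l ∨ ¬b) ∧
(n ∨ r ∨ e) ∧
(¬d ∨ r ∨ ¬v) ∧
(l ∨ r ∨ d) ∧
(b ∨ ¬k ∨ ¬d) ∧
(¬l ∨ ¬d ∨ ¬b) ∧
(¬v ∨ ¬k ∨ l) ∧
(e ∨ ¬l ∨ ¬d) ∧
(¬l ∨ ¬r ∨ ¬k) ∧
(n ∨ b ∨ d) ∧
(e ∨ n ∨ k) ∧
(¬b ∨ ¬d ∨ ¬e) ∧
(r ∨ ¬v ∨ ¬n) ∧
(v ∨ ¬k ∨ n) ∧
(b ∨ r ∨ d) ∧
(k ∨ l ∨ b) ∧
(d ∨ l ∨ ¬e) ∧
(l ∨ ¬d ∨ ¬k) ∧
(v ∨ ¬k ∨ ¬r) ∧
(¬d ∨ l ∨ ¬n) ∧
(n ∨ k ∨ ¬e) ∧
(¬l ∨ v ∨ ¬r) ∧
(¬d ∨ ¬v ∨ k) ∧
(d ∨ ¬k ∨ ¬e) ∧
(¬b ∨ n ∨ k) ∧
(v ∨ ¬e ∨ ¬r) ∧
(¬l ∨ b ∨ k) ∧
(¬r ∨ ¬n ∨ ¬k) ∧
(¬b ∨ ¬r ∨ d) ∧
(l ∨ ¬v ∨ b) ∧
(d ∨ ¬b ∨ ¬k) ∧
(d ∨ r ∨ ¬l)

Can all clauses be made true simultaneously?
No

No, the formula is not satisfiable.

No assignment of truth values to the variables can make all 34 clauses true simultaneously.

The formula is UNSAT (unsatisfiable).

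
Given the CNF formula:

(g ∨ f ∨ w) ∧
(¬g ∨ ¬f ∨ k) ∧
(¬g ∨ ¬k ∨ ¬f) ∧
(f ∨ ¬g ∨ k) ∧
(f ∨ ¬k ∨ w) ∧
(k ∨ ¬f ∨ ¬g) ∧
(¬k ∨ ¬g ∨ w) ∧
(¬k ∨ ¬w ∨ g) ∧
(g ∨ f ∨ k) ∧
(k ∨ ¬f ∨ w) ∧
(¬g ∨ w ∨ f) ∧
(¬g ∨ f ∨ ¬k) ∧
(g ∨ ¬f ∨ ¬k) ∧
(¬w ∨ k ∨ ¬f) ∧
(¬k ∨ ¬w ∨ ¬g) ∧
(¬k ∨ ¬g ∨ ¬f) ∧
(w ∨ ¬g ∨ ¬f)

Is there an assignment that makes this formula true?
No

No, the formula is not satisfiable.

No assignment of truth values to the variables can make all 17 clauses true simultaneously.

The formula is UNSAT (unsatisfiable).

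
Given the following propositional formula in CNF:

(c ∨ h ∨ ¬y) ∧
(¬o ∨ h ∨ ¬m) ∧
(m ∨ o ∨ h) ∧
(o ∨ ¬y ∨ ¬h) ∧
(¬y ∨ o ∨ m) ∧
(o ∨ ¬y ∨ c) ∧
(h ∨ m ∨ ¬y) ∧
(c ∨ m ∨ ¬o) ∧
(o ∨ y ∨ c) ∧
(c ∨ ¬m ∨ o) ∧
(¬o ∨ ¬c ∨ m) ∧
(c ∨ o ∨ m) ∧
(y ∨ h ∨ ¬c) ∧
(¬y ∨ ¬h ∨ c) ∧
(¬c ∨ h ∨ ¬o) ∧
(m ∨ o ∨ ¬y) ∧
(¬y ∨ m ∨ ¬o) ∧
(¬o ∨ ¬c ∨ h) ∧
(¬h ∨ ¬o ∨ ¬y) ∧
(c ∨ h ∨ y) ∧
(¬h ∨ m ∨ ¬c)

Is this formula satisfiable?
Yes

Yes, the formula is satisfiable.

One satisfying assignment is: y=False, c=True, h=True, m=True, o=False

Verification: With this assignment, all 21 clauses evaluate to true.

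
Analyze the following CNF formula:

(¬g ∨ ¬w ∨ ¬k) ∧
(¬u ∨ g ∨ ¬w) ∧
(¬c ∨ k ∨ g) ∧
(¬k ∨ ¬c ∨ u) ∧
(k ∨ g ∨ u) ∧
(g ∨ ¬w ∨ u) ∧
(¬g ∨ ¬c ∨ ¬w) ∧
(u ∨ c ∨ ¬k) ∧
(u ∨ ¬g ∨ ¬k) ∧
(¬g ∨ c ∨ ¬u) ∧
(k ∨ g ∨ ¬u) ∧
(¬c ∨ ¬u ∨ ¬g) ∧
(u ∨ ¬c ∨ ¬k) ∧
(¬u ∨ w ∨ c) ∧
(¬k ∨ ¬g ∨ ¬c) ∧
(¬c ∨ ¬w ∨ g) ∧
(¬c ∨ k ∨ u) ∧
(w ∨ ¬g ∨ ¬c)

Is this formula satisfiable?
Yes

Yes, the formula is satisfiable.

One satisfying assignment is: c=False, w=False, k=False, u=False, g=True

Verification: With this assignment, all 18 clauses evaluate to true.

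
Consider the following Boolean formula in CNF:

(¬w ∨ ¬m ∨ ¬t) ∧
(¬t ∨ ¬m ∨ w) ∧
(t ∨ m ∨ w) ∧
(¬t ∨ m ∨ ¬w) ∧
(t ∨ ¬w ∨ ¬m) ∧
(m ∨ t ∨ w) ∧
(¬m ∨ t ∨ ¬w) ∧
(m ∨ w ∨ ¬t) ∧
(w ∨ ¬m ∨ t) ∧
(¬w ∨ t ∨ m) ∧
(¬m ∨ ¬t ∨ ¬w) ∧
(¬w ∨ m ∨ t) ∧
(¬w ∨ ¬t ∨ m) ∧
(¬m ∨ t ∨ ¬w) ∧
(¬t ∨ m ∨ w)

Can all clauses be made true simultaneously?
No

No, the formula is not satisfiable.

No assignment of truth values to the variables can make all 15 clauses true simultaneously.

The formula is UNSAT (unsatisfiable).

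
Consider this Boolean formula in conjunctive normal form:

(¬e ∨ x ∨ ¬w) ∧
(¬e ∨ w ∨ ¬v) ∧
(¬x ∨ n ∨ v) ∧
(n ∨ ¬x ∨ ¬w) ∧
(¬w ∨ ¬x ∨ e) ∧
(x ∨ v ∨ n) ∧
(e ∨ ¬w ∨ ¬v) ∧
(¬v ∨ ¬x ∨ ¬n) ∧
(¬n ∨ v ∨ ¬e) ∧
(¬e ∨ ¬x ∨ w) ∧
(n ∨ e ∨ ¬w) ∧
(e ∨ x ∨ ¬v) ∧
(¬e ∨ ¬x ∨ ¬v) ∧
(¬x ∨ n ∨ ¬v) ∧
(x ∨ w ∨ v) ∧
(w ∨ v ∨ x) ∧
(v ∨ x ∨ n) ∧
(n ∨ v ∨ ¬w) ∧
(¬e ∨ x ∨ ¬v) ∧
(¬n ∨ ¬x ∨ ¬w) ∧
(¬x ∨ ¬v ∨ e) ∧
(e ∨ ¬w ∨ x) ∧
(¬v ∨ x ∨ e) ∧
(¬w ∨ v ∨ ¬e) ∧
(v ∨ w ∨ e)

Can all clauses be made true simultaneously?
No

No, the formula is not satisfiable.

No assignment of truth values to the variables can make all 25 clauses true simultaneously.

The formula is UNSAT (unsatisfiable).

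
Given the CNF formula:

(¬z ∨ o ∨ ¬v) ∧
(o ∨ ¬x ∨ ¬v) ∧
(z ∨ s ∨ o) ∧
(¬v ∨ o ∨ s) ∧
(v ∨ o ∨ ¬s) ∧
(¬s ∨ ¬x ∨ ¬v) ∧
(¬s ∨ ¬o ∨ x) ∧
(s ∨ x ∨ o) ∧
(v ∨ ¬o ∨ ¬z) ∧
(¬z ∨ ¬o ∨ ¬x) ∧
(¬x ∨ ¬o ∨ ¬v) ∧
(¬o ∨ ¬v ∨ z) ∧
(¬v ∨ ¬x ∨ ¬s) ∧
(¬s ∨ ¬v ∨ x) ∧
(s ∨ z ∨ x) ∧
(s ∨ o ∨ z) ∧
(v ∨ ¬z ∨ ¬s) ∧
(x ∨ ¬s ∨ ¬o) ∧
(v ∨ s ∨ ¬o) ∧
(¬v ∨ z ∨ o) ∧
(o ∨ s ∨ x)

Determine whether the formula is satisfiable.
Yes

Yes, the formula is satisfiable.

One satisfying assignment is: x=True, o=False, s=False, v=False, z=True

Verification: With this assignment, all 21 clauses evaluate to true.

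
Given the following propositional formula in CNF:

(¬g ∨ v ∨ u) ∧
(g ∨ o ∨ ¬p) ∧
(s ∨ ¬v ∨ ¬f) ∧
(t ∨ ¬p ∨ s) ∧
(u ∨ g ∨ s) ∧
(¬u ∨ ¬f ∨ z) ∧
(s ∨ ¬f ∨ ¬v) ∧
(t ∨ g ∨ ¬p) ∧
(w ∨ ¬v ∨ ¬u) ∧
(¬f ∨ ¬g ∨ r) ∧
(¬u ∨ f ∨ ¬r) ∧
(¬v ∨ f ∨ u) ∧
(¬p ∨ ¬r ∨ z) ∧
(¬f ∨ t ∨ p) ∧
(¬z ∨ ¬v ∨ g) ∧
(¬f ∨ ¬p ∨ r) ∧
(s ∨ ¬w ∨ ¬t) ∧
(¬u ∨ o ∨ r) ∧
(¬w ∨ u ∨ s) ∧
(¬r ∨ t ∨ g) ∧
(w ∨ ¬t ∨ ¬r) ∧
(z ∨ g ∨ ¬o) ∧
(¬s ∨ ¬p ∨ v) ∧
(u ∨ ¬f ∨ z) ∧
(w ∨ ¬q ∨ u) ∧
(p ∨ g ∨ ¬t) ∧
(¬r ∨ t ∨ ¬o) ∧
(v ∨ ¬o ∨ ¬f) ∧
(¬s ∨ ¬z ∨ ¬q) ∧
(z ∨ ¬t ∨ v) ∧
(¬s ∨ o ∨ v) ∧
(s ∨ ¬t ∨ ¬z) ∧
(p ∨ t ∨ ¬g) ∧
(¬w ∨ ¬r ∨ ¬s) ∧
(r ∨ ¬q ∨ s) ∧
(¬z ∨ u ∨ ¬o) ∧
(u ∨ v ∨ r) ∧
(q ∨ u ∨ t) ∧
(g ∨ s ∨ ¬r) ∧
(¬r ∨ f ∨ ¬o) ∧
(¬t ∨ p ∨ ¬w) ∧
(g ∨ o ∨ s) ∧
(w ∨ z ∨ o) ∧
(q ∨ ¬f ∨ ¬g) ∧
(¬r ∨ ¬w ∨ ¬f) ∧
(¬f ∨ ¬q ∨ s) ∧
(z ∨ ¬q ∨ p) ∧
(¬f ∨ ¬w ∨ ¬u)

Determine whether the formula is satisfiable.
Yes

Yes, the formula is satisfiable.

One satisfying assignment is: o=True, f=False, s=True, z=True, g=False, v=False, q=False, w=False, r=False, u=True, p=False, t=False

Verification: With this assignment, all 48 clauses evaluate to true.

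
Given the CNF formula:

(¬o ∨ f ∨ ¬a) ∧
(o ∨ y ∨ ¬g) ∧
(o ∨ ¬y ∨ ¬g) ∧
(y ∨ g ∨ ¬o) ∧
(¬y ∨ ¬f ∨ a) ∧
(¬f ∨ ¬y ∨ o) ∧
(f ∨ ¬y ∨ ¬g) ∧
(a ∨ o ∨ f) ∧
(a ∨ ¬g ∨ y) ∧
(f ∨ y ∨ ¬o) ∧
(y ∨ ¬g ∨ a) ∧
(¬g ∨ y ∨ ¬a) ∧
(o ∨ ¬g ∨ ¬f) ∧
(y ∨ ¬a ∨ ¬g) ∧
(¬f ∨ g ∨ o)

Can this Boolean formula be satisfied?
Yes

Yes, the formula is satisfiable.

One satisfying assignment is: g=False, f=False, a=False, o=True, y=True

Verification: With this assignment, all 15 clauses evaluate to true.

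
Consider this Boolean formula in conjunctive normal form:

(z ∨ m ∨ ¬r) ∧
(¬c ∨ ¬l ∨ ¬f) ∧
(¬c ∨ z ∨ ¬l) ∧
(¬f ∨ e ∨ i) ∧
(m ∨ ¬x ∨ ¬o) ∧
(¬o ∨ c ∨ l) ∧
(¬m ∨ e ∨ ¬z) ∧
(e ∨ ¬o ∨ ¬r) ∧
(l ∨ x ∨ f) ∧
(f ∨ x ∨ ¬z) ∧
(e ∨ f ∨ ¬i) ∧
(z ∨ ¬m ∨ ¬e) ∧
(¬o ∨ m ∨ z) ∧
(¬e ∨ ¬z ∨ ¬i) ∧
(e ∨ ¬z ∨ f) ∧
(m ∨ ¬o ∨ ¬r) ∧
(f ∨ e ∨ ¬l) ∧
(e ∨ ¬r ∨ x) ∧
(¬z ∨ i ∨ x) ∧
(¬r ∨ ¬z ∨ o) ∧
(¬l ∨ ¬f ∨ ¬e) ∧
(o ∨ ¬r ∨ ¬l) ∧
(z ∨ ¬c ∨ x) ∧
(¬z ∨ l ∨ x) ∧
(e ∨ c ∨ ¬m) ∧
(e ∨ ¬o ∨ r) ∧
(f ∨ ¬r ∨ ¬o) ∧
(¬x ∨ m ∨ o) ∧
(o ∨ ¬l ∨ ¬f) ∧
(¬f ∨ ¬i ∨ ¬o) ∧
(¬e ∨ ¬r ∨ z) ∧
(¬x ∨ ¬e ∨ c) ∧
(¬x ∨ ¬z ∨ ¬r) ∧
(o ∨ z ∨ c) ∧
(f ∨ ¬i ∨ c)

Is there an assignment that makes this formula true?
Yes

Yes, the formula is satisfiable.

One satisfying assignment is: z=False, c=True, m=True, r=True, i=True, l=False, x=True, f=True, e=False, o=False

Verification: With this assignment, all 35 clauses evaluate to true.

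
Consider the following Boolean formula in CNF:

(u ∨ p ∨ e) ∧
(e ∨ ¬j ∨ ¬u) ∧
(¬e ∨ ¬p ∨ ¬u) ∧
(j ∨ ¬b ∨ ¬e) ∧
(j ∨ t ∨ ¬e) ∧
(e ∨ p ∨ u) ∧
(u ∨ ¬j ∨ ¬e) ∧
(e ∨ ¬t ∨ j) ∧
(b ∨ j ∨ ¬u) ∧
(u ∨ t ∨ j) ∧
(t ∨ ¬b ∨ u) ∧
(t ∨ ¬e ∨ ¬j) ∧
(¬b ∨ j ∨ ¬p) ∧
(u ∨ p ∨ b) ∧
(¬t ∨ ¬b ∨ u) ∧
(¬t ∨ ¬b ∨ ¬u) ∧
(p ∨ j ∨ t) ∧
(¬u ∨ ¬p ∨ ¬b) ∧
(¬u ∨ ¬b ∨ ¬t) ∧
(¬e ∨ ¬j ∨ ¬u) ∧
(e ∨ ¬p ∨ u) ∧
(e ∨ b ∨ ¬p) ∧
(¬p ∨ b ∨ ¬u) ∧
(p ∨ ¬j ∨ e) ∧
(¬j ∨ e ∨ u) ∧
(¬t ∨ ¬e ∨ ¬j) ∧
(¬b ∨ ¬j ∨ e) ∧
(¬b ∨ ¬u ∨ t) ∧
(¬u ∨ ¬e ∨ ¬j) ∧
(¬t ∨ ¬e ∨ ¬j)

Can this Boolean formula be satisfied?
Yes

Yes, the formula is satisfiable.

One satisfying assignment is: p=True, j=False, t=True, b=False, u=False, e=True

Verification: With this assignment, all 30 clauses evaluate to true.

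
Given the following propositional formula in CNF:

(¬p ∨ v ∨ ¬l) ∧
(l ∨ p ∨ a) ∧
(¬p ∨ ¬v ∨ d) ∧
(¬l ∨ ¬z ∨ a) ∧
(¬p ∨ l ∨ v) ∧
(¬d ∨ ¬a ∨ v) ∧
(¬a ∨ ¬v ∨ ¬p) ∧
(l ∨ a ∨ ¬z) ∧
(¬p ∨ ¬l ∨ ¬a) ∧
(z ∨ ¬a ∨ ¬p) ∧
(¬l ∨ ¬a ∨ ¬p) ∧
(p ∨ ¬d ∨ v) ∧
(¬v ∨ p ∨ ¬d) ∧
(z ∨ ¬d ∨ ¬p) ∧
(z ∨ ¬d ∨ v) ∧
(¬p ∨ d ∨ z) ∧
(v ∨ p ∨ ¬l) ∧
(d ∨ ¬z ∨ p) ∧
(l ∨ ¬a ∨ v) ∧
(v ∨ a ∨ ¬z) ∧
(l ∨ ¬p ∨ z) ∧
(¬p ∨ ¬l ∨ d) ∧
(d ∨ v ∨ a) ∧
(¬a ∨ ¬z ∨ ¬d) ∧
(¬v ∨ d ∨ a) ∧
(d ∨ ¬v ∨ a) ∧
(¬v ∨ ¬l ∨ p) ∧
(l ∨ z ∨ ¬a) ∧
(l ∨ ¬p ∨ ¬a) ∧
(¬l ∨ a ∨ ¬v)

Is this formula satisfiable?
No

No, the formula is not satisfiable.

No assignment of truth values to the variables can make all 30 clauses true simultaneously.

The formula is UNSAT (unsatisfiable).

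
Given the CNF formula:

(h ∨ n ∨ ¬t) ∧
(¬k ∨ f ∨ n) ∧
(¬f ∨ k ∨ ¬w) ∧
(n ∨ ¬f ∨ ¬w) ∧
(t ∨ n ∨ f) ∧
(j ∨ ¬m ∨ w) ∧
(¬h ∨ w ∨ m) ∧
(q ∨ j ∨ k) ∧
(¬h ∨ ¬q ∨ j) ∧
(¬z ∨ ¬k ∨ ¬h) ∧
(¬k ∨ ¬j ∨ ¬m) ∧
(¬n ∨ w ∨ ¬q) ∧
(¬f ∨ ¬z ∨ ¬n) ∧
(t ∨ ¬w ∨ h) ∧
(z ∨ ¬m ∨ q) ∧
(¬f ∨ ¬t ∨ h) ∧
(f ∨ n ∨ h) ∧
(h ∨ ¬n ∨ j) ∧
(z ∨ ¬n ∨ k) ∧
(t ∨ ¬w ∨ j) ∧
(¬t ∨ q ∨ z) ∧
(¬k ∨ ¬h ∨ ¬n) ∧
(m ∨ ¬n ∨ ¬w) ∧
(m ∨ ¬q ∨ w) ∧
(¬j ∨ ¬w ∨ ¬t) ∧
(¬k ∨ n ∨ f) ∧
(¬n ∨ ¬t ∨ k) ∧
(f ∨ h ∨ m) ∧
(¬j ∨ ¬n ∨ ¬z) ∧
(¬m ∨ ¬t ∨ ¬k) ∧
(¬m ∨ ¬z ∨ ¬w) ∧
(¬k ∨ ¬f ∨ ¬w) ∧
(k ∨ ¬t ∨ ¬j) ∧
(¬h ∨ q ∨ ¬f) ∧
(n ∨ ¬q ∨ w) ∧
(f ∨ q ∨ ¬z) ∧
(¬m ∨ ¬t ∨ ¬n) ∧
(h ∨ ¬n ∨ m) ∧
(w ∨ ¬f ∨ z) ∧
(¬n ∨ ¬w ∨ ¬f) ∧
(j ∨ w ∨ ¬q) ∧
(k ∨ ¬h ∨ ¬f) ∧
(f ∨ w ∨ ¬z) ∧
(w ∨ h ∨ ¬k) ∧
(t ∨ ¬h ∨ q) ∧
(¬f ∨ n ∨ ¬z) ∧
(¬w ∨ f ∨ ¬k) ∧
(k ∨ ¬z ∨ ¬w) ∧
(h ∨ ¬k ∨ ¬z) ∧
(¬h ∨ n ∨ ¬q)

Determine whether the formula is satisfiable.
No

No, the formula is not satisfiable.

No assignment of truth values to the variables can make all 50 clauses true simultaneously.

The formula is UNSAT (unsatisfiable).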